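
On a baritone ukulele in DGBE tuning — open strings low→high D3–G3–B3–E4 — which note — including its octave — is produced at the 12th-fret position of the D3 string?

Each fret is one semitone, so D3 + 12 = D4.

D4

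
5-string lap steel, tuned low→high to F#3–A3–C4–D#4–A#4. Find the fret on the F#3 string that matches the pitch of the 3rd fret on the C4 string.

C4 at fret 3 is C4 + 3 semitones = D#4.
The open F#3 string is 6 semitones below the open C4, so the same pitch on the F#3 string lies at fret 3 + 6 = 9.

9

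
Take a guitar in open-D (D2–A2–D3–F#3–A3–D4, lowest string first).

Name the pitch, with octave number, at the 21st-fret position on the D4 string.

B5

The open D4 string plus 21 semitones: D–D#–E–F–…–A–A#–B.
The walk passes from B into C once, so the octave number goes from 4 to 5.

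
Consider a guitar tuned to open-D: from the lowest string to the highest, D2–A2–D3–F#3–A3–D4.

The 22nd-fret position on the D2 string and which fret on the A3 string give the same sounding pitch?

D2 at fret 22 is D2 + 22 semitones = C4.
The open A3 string is 19 semitones above the open D2, so the same pitch on the A3 string lies at fret 22 − 19 = 3.

3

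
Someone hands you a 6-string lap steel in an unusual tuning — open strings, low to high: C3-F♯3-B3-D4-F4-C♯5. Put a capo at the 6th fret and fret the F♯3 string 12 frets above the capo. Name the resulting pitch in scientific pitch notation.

The capo raises the open F♯3 by 6 semitones to C4; fretting 12 more gives F♯3 + 6 + 12 = F♯3 + 18 semitones = C5.

C5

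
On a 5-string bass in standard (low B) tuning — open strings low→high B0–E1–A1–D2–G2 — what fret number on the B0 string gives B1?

12

B1 is 12 semitones above the open B0 (B–C–C#–D–…–A–A#–B), so it sits at fret 12.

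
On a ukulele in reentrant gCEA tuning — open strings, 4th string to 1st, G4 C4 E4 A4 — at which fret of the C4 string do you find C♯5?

13

C♯5 is 13 semitones above the open C4 (C–C#–D–D#–…–B–C–C#), so it sits at fret 13.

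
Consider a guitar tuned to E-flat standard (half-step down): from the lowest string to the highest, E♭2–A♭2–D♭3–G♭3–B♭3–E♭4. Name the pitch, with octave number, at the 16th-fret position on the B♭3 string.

D5

B♭3 is MIDI 58. Adding 16 gives 74, which is D5.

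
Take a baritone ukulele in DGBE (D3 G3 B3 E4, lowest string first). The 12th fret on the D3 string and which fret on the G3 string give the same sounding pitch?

Fret 12 on D3 is MIDI 50 + 12 = 62 (D4). On the G3 string (open MIDI 55), that pitch is 62 − 55 = fret 7.

7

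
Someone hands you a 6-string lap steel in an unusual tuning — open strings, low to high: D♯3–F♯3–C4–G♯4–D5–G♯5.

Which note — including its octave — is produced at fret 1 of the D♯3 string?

The open D♯3 string plus 1 semitone: D#–E.
No B→C boundary is crossed, so the octave stays at 3.

E3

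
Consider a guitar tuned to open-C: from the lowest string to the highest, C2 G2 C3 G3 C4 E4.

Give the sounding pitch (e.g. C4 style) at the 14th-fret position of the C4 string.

C4 is MIDI 60. Adding 14 gives 74, which is D5.

D5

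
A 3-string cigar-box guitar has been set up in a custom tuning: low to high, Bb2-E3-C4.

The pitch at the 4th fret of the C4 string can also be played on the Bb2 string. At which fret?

18

C4 at fret 4 is C4 + 4 semitones = E4.
The open Bb2 string is 14 semitones below the open C4, so the same pitch on the Bb2 string lies at fret 4 + 14 = 18.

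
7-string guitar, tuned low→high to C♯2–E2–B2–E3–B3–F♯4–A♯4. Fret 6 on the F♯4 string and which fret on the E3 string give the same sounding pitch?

20

F♯4 at fret 6 is F♯4 + 6 semitones = C5.
The open E3 string is 14 semitones below the open F♯4, so the same pitch on the E3 string lies at fret 6 + 14 = 20.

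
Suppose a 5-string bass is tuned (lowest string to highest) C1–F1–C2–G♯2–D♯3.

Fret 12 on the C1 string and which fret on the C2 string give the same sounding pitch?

0

C1 at fret 12 is C1 + 12 semitones = C2.
The open C2 string is 12 semitones above the open C1, so the same pitch on the C2 string lies at fret 12 − 12 = 0.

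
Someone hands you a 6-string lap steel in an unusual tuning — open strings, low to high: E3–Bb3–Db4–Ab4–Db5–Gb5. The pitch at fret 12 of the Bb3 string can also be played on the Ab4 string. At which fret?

2

Bb3 at fret 12 is Bb3 + 12 semitones = Bb4.
The open Ab4 string is 10 semitones above the open Bb3, so the same pitch on the Ab4 string lies at fret 12 − 10 = 2.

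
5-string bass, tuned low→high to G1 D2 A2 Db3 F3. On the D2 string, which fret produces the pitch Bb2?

8

Bb2 is 8 semitones above the open D2 (D–Eb–E–F–Gb–G–Ab–A–Bb), so it sits at fret 8.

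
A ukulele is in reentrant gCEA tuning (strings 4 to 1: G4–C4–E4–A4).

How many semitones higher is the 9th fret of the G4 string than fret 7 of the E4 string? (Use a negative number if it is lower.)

G4 at fret 9 → E5 (MIDI 76); E4 at fret 7 → B4 (MIDI 71).
76 − 71 = 5, so the two pitches are 5 semitones apart.

5 semitones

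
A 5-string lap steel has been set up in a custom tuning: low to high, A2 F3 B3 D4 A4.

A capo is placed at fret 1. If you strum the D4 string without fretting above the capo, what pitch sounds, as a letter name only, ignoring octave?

The capo raises the open D4 by 1 semitone to Eb4; fretting 0 more gives D4 + 1 + 0 = D4 + 1 semitone, landing on Eb.

Eb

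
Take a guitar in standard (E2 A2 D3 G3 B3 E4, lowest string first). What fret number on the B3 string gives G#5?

21

G#5 is 21 semitones above the open B3 (B–C–C#–D–…–F#–G–G#), so it sits at fret 21.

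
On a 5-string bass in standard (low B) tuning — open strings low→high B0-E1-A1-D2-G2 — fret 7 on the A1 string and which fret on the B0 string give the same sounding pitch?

A1 at fret 7 is A1 + 7 semitones = E2.
The open B0 string is 10 semitones below the open A1, so the same pitch on the B0 string lies at fret 7 + 10 = 17.

17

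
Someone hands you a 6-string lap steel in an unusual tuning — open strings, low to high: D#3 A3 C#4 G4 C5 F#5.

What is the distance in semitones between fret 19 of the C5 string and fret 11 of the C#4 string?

19 semitones

C5 at fret 19 → G6 (MIDI 91); C#4 at fret 11 → C5 (MIDI 72).
91 − 72 = 19, so the two pitches are 19 semitones apart, with G6 the higher.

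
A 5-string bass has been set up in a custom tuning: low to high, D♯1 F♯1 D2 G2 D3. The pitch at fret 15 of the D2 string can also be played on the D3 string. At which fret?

3

D2 at fret 15 is D2 + 15 semitones = F3.
The open D3 string is 12 semitones above the open D2, so the same pitch on the D3 string lies at fret 15 − 12 = 3.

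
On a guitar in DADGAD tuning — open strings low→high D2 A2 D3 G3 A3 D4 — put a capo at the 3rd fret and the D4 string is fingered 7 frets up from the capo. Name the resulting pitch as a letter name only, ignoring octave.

The capo raises the open D4 by 3 semitones to F4; fretting 7 more gives D4 + 3 + 7 = D4 + 10 semitones, landing on C.

C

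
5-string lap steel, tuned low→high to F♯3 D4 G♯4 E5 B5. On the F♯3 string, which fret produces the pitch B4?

17

B4 is 17 semitones above the open F♯3 (F#–G–G#–A–…–A–A#–B), so it sits at fret 17.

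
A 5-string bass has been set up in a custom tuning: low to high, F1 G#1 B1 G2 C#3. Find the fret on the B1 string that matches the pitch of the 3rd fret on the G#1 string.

G#1 at fret 3 is G#1 + 3 semitones = B1.
The open B1 string is 3 semitones above the open G#1, so the same pitch on the B1 string lies at fret 3 − 3 = 0.

0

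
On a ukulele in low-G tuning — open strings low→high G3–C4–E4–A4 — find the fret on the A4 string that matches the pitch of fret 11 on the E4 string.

Fret 11 on E4 is MIDI 64 + 11 = 75 (D#5). On the A4 string (open MIDI 69), that pitch is 75 − 69 = fret 6.

6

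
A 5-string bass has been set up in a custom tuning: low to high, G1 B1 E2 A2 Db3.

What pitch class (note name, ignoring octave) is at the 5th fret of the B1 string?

E

Each fret is one semitone, so B1 + 5 = E.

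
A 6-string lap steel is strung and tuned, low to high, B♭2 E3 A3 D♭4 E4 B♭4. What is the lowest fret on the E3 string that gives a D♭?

9

From E3, count semitones up the chromatic scale until reaching D♭: E–F–Gb–G–Ab–A–Bb–B–C–Db — 9 steps.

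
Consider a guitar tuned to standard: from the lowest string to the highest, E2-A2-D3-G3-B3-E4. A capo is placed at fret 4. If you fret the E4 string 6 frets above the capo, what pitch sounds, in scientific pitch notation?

D5

The capo raises the open E4 by 4 semitones to G#4; fretting 6 more gives E4 + 4 + 6 = E4 + 10 semitones = D5.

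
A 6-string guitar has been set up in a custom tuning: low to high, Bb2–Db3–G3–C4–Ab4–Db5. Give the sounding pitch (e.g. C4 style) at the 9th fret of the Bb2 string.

G3

The open Bb2 string plus 9 semitones: Bb–B–C–Db–D–Eb–E–F–Gb–G.
The walk passes from B into C once, so the octave number goes from 2 to 3.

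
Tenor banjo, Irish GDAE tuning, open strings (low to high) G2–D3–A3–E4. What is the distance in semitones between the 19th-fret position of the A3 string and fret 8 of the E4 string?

A3 at fret 19 → E5 (MIDI 76); E4 at fret 8 → C5 (MIDI 72).
76 − 72 = 4, so the two pitches are 4 semitones apart, with E5 the higher.

4 semitones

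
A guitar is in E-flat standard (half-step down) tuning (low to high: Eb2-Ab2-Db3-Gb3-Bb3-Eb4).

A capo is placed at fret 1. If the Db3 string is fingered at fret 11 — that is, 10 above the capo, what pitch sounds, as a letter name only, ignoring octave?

C

The capo raises the open Db3 by 1 semitone to D3; fretting 10 more gives Db3 + 1 + 10 = Db3 + 11 semitones, landing on C.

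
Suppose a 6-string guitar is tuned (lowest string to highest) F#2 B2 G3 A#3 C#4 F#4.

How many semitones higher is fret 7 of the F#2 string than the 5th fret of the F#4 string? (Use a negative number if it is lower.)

F#2 at fret 7 → C#3 (MIDI 49); F#4 at fret 5 → B4 (MIDI 71).
49 − 71 = -22, so the two pitches are 22 semitones apart.

-22 semitones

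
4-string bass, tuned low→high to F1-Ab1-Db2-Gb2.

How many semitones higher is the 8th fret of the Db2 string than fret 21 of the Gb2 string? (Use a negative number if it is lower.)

-18 semitones

Db2 at fret 8 → A2 (MIDI 45); Gb2 at fret 21 → Eb4 (MIDI 63).
45 − 63 = -18, so the two pitches are 18 semitones apart.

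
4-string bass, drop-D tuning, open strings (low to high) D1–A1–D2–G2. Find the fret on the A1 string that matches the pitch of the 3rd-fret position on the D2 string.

Fret 3 on D2 is MIDI 38 + 3 = 41 (F2). On the A1 string (open MIDI 33), that pitch is 41 − 33 = fret 8.

8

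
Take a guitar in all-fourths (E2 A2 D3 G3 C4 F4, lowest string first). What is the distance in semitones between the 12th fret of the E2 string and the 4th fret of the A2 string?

3 semitones

E2 at fret 12 → E3 (MIDI 52); A2 at fret 4 → C♯3 (MIDI 49).
52 − 49 = 3, so the two pitches are 3 semitones apart, with E3 the higher.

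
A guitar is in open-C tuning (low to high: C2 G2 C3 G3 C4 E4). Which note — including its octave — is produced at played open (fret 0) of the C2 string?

Fret 0 is the open string itself, so the pitch is just C2.

C2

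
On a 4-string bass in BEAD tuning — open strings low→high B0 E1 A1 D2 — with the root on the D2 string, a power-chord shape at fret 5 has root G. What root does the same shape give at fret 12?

Moving from fret 5 to fret 12 shifts the root by 7 semitones.
G up 7 semitones is D.

D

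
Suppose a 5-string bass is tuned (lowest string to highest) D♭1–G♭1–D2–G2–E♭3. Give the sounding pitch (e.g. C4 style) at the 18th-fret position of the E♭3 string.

A4

E♭3 is MIDI 51. Adding 18 gives 69, which is A4.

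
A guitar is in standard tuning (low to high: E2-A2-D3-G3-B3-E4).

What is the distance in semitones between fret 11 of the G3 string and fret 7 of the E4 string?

G3 at fret 11 → F#4 (MIDI 66); E4 at fret 7 → B4 (MIDI 71).
66 − 71 = -5, so the two pitches are 5 semitones apart, with B4 the higher.

5 semitones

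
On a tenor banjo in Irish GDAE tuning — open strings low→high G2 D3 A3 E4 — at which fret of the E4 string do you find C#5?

C#5 is 9 semitones above the open E4 (E–F–F#–G–G#–A–A#–B–C–C#), so it sits at fret 9.

9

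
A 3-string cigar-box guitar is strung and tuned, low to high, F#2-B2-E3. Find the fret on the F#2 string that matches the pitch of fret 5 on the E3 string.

15

Fret 5 on E3 is MIDI 52 + 5 = 57 (A3). On the F#2 string (open MIDI 42), that pitch is 57 − 42 = fret 15.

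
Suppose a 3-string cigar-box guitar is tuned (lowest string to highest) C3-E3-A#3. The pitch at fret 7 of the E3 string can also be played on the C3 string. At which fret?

11

E3 at fret 7 is E3 + 7 semitones = B3.
The open C3 string is 4 semitones below the open E3, so the same pitch on the C3 string lies at fret 7 + 4 = 11.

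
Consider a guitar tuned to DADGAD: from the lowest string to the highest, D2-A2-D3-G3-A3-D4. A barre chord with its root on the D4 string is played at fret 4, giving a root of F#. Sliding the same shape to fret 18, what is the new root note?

Moving from fret 4 to fret 18 shifts the root by 14 semitones.
F# up 14 semitones is G#.

G#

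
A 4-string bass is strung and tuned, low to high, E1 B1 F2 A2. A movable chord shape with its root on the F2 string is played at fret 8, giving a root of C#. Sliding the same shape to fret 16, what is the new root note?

A

Moving from fret 8 to fret 16 shifts the root by 8 semitones.
C# up 8 semitones is A.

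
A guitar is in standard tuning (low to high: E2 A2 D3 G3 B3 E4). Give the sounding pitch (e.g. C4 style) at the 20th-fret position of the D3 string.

Each fret is one semitone, so D3 + 20 = A♯4.
(Equivalently spelled B♭4.)

A♯4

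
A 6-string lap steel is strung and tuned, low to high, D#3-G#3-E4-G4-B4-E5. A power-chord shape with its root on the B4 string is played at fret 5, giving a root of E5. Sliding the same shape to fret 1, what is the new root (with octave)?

Moving from fret 5 to fret 1 shifts the root by -4 semitones.
E5 down 4 semitones is C5.

C5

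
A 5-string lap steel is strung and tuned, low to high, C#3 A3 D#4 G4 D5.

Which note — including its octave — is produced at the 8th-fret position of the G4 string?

Each fret is one semitone, so G4 + 8 = D#5.
(Equivalently spelled Eb5.)

D#5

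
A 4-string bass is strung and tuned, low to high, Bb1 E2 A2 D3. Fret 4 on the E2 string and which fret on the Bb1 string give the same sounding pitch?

10

E2 at fret 4 is E2 + 4 semitones = Ab2.
The open Bb1 string is 6 semitones below the open E2, so the same pitch on the Bb1 string lies at fret 4 + 6 = 10.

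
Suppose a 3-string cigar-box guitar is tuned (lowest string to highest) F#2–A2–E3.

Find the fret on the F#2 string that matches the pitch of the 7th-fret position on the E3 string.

Fret 7 on E3 is MIDI 52 + 7 = 59 (B3). On the F#2 string (open MIDI 42), that pitch is 59 − 42 = fret 17.

17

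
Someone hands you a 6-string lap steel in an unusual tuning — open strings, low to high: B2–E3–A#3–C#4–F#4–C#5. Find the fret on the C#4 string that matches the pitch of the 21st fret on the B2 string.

B2 at fret 21 is B2 + 21 semitones = G#4.
The open C#4 string is 14 semitones above the open B2, so the same pitch on the C#4 string lies at fret 21 − 14 = 7.

7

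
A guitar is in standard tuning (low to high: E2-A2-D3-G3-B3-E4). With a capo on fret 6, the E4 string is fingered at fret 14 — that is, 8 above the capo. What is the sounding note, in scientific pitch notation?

F#5

The capo raises the open E4 by 6 semitones to A#4; fretting 8 more gives E4 + 6 + 8 = E4 + 14 semitones = F#5.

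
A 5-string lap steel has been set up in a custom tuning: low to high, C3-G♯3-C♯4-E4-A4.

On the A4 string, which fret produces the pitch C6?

C6 is 15 semitones above the open A4 (A–A#–B–C–…–A#–B–C), so it sits at fret 15.

15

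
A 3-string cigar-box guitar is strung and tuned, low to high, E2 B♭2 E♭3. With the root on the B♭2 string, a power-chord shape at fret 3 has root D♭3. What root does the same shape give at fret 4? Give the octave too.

D3

Moving from fret 3 to fret 4 shifts the root by 1 semitone.
D♭3 up 1 semitone is D3.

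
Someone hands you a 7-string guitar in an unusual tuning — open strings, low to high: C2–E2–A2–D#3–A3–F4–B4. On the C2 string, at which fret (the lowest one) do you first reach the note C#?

From C2, count semitones up the chromatic scale until reaching C#: C–C# — 1 step.

1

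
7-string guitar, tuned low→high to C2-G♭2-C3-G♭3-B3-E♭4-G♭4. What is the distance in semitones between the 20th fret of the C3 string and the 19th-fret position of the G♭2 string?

C3 at fret 20 → A♭4 (MIDI 68); G♭2 at fret 19 → D♭4 (MIDI 61).
68 − 61 = 7, so the two pitches are 7 semitones apart, with A♭4 the higher.

7 semitones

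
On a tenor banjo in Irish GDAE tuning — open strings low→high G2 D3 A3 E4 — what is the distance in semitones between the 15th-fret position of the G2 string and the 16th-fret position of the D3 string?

8 semitones

G2 at fret 15 → A♯3 (MIDI 58); D3 at fret 16 → F♯4 (MIDI 66).
58 − 66 = -8, so the two pitches are 8 semitones apart, with F♯4 the higher.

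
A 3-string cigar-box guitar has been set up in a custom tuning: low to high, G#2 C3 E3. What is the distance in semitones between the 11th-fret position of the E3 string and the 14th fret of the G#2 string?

E3 at fret 11 → D#4 (MIDI 63); G#2 at fret 14 → A#3 (MIDI 58).
63 − 58 = 5, so the two pitches are 5 semitones apart, with D#4 the higher.

5 semitones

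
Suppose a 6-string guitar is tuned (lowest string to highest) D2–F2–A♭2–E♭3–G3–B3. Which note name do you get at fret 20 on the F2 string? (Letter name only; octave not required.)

Each fret is one semitone, so F2 + 20 = D♭.
(Equivalently spelled C♯.)

D♭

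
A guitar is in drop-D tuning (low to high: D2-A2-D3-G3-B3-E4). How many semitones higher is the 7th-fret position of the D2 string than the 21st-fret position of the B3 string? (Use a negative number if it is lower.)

-35 semitones

D2 at fret 7 → A2 (MIDI 45); B3 at fret 21 → G#5 (MIDI 80).
45 − 80 = -35, so the two pitches are 35 semitones apart.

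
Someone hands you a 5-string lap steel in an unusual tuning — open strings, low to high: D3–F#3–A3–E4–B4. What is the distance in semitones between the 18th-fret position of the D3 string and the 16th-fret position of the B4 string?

19 semitones

D3 at fret 18 → G#4 (MIDI 68); B4 at fret 16 → D#6 (MIDI 87).
68 − 87 = -19, so the two pitches are 19 semitones apart, with D#6 the higher.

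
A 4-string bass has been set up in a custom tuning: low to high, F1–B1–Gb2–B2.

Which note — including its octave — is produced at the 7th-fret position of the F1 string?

C2

F1 is MIDI 29. Adding 7 gives 36, which is C2.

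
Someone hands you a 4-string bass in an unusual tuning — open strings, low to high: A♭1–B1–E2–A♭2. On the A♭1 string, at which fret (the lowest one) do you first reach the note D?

From A♭1, count semitones up the chromatic scale until reaching D: Ab–A–Bb–B–C–Db–D — 6 steps.

6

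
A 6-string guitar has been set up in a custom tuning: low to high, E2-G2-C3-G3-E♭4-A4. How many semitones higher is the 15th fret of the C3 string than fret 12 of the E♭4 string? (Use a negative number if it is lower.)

-12 semitones

C3 at fret 15 → E♭4 (MIDI 63); E♭4 at fret 12 → E♭5 (MIDI 75).
63 − 75 = -12, so the two pitches are 12 semitones apart.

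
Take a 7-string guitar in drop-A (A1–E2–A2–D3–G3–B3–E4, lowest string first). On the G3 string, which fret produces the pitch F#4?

F#4 is 11 semitones above the open G3 (G–G#–A–A#–…–E–F–F#), so it sits at fret 11.

11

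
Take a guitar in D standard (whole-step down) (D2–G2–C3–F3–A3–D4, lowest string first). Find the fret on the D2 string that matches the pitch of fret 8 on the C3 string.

18

C3 at fret 8 is C3 + 8 semitones = G#3.
The open D2 string is 10 semitones below the open C3, so the same pitch on the D2 string lies at fret 8 + 10 = 18.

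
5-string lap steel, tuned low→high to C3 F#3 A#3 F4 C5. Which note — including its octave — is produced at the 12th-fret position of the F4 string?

F4 is MIDI 65. Adding 12 gives 77, which is F5.

F5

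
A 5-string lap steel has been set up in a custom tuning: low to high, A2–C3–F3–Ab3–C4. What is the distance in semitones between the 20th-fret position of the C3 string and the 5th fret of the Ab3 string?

C3 at fret 20 → Ab4 (MIDI 68); Ab3 at fret 5 → Db4 (MIDI 61).
68 − 61 = 7, so the two pitches are 7 semitones apart, with Ab4 the higher.

7 semitones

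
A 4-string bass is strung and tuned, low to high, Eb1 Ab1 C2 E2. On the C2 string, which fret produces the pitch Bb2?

10

Bb2 is 10 semitones above the open C2 (C–Db–D–Eb–…–Ab–A–Bb), so it sits at fret 10.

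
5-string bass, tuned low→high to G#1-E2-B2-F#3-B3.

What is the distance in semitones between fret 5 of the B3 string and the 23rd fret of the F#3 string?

13 semitones

B3 at fret 5 → E4 (MIDI 64); F#3 at fret 23 → F5 (MIDI 77).
64 − 77 = -13, so the two pitches are 13 semitones apart, with F5 the higher.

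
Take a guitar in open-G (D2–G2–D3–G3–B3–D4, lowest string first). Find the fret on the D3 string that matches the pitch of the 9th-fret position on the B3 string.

18

B3 at fret 9 is B3 + 9 semitones = G#4.
The open D3 string is 9 semitones below the open B3, so the same pitch on the D3 string lies at fret 9 + 9 = 18.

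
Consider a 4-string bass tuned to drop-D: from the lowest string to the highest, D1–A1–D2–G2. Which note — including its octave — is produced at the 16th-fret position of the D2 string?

F#3

D2 is MIDI 38. Adding 16 gives 54, which is F#3.
(Equivalently spelled Gb3.)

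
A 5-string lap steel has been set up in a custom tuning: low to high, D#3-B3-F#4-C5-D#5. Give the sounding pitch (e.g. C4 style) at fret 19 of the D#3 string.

The open D#3 string plus 19 semitones: D#–E–F–F#–…–G#–A–A#.
The walk passes from B into C once, so the octave number goes from 3 to 4.
(Equivalently spelled Bb4.)

A#4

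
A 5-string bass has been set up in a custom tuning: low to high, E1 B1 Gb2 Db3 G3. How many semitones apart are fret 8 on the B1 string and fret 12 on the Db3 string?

18 semitones

B1 at fret 8 → G2 (MIDI 43); Db3 at fret 12 → Db4 (MIDI 61).
43 − 61 = -18, so the two pitches are 18 semitones apart, with Db4 the higher.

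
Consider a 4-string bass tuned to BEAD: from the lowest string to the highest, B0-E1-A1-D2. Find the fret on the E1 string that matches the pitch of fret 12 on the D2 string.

D2 at fret 12 is D2 + 12 semitones = D3.
The open E1 string is 10 semitones below the open D2, so the same pitch on the E1 string lies at fret 12 + 10 = 22.

22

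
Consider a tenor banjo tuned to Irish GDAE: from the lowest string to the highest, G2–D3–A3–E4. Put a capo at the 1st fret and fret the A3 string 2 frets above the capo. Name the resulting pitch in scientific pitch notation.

The capo raises the open A3 by 1 semitone to A#3; fretting 2 more gives A3 + 1 + 2 = A3 + 3 semitones = C4.

C4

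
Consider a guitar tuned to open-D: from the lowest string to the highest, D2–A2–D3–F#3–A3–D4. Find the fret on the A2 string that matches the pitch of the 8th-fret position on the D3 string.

D3 at fret 8 is D3 + 8 semitones = A#3.
The open A2 string is 5 semitones below the open D3, so the same pitch on the A2 string lies at fret 8 + 5 = 13.

13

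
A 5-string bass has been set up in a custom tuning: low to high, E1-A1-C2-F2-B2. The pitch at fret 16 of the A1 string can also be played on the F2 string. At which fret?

8

Fret 16 on A1 is MIDI 33 + 16 = 49 (C#3). On the F2 string (open MIDI 41), that pitch is 49 − 41 = fret 8.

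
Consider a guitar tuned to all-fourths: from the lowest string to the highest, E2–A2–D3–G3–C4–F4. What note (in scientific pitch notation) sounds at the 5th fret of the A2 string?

D3

A2 is MIDI 45. Adding 5 gives 50, which is D3.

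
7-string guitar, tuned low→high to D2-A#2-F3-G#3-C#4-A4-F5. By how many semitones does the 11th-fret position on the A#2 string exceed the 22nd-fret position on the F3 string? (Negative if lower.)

-18 semitones

A#2 at fret 11 → A3 (MIDI 57); F3 at fret 22 → D#5 (MIDI 75).
57 − 75 = -18, so the two pitches are 18 semitones apart.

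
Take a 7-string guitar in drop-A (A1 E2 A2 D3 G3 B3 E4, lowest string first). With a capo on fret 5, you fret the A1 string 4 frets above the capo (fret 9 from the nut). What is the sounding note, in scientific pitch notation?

The capo raises the open A1 by 5 semitones to D2; fretting 4 more gives A1 + 5 + 4 = A1 + 9 semitones = F#2.

F#2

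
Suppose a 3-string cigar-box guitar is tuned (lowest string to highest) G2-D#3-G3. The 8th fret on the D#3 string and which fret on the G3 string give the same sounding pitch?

D#3 at fret 8 is D#3 + 8 semitones = B3.
The open G3 string is 4 semitones above the open D#3, so the same pitch on the G3 string lies at fret 8 − 4 = 4.

4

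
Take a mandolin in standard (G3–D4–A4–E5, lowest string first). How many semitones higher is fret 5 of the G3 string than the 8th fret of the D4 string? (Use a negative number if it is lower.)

G3 at fret 5 → C4 (MIDI 60); D4 at fret 8 → A♯4 (MIDI 70).
60 − 70 = -10, so the two pitches are 10 semitones apart.

-10 semitones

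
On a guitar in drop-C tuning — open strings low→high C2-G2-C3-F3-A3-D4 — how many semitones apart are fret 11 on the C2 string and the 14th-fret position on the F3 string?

20 semitones

C2 at fret 11 → B2 (MIDI 47); F3 at fret 14 → G4 (MIDI 67).
47 − 67 = -20, so the two pitches are 20 semitones apart, with G4 the higher.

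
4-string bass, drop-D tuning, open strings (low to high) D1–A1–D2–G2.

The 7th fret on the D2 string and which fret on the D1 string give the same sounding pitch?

19

Fret 7 on D2 is MIDI 38 + 7 = 45 (A2). On the D1 string (open MIDI 26), that pitch is 45 − 26 = fret 19.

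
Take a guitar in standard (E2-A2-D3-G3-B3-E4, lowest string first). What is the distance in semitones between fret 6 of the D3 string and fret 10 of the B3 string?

D3 at fret 6 → G♯3 (MIDI 56); B3 at fret 10 → A4 (MIDI 69).
56 − 69 = -13, so the two pitches are 13 semitones apart, with A4 the higher.

13 semitones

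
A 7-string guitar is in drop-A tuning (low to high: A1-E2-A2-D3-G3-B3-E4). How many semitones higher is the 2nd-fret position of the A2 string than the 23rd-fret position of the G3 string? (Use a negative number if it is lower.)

A2 at fret 2 → B2 (MIDI 47); G3 at fret 23 → F#5 (MIDI 78).
47 − 78 = -31, so the two pitches are 31 semitones apart.

-31 semitones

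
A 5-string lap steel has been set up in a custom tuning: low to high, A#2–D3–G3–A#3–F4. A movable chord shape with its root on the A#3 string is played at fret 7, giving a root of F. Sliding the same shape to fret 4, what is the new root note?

D

Moving from fret 7 to fret 4 shifts the root by -3 semitones.
F down 3 semitones is D.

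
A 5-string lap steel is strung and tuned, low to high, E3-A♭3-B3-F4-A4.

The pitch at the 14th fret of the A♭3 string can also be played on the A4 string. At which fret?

1

Fret 14 on A♭3 is MIDI 56 + 14 = 70 (B♭4). On the A4 string (open MIDI 69), that pitch is 70 − 69 = fret 1.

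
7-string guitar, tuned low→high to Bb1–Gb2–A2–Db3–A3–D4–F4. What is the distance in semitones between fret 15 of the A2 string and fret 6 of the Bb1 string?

A2 at fret 15 → C4 (MIDI 60); Bb1 at fret 6 → E2 (MIDI 40).
60 − 40 = 20, so the two pitches are 20 semitones apart, with C4 the higher.

20 semitones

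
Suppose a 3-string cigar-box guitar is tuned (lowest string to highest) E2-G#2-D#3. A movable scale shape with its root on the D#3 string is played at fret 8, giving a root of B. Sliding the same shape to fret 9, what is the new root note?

Moving from fret 8 to fret 9 shifts the root by 1 semitone.
B up 1 semitone is C.

C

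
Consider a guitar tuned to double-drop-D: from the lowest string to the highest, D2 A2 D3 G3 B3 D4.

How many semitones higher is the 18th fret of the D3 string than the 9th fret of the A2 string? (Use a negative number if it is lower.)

14 semitones

D3 at fret 18 → G♯4 (MIDI 68); A2 at fret 9 → F♯3 (MIDI 54).
68 − 54 = 14, so the two pitches are 14 semitones apart.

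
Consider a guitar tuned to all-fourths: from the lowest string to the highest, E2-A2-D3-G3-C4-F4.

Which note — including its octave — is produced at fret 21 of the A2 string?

The open A2 string plus 21 semitones: A–A#–B–C–…–E–F–F#.
The walk passes from B into C 2 times, so the octave number goes from 2 to 4.

F#4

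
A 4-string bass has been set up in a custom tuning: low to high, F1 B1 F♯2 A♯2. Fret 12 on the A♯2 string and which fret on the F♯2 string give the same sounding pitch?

A♯2 at fret 12 is A♯2 + 12 semitones = A♯3.
The open F♯2 string is 4 semitones below the open A♯2, so the same pitch on the F♯2 string lies at fret 12 + 4 = 16.

16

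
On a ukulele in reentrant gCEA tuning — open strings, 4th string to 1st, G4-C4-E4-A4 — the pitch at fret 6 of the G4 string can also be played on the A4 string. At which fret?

4

G4 at fret 6 is G4 + 6 semitones = C#5.
The open A4 string is 2 semitones above the open G4, so the same pitch on the A4 string lies at fret 6 − 2 = 4.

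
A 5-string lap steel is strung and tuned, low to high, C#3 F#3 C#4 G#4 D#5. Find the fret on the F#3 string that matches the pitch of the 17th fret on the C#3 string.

12

C#3 at fret 17 is C#3 + 17 semitones = F#4.
The open F#3 string is 5 semitones above the open C#3, so the same pitch on the F#3 string lies at fret 17 − 5 = 12.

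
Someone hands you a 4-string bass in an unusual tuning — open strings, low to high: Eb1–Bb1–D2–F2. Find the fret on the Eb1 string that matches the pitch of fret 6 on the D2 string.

17

D2 at fret 6 is D2 + 6 semitones = Ab2.
The open Eb1 string is 11 semitones below the open D2, so the same pitch on the Eb1 string lies at fret 6 + 11 = 17.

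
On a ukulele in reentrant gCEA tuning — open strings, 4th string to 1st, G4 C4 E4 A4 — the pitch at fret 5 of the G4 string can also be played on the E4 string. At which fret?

8

G4 at fret 5 is G4 + 5 semitones = C5.
The open E4 string is 3 semitones below the open G4, so the same pitch on the E4 string lies at fret 5 + 3 = 8.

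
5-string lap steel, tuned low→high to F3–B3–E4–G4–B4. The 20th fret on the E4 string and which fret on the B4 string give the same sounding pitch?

13

E4 at fret 20 is E4 + 20 semitones = C6.
The open B4 string is 7 semitones above the open E4, so the same pitch on the B4 string lies at fret 20 − 7 = 13.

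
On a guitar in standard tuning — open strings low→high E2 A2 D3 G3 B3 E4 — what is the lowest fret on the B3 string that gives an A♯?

From B3, count semitones up the chromatic scale until reaching A♯: B–C–C#–D–…–G#–A–A# — 11 steps.

11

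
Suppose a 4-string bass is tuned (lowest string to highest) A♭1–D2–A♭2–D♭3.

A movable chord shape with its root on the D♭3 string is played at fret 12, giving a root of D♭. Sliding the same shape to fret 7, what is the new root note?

Moving from fret 12 to fret 7 shifts the root by -5 semitones.
D♭ down 5 semitones is A♭.

A♭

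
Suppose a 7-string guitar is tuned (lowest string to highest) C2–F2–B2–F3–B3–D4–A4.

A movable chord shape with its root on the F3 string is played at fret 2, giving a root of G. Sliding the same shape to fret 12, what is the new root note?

F

Moving from fret 2 to fret 12 shifts the root by 10 semitones.
G up 10 semitones is F.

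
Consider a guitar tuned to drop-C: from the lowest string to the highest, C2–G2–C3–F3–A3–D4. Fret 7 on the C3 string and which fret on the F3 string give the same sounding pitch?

Fret 7 on C3 is MIDI 48 + 7 = 55 (G3). On the F3 string (open MIDI 53), that pitch is 55 − 53 = fret 2.

2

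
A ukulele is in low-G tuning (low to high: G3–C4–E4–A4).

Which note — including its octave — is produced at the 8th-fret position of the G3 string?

The open G3 string plus 8 semitones: G–G#–A–A#–B–C–C#–D–D#.
The walk passes from B into C once, so the octave number goes from 3 to 4.
(Equivalently spelled E♭4.)

D♯4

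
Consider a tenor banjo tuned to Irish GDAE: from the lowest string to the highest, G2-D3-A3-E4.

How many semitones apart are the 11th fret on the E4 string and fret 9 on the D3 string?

16 semitones

E4 at fret 11 → D#5 (MIDI 75); D3 at fret 9 → B3 (MIDI 59).
75 − 59 = 16, so the two pitches are 16 semitones apart, with D#5 the higher.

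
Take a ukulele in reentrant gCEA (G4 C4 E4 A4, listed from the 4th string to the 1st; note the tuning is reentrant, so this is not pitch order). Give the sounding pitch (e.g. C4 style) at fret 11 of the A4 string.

G#5

The open A4 string plus 11 semitones: A–A#–B–C–…–F#–G–G#.
The walk passes from B into C once, so the octave number goes from 4 to 5.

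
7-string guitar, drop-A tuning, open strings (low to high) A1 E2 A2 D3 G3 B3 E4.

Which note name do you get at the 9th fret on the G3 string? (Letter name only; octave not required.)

E

G3 is MIDI 55. Adding 9 gives 64; 64 mod 12 = 4, i.e. E.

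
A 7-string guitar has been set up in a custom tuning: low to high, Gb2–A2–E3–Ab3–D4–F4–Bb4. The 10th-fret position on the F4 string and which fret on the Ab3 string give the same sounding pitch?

F4 at fret 10 is F4 + 10 semitones = Eb5.
The open Ab3 string is 9 semitones below the open F4, so the same pitch on the Ab3 string lies at fret 10 + 9 = 19.

19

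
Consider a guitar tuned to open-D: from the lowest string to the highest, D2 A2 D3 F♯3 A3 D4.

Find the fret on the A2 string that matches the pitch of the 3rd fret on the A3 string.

A3 at fret 3 is A3 + 3 semitones = C4.
The open A2 string is 12 semitones below the open A3, so the same pitch on the A2 string lies at fret 3 + 12 = 15.

15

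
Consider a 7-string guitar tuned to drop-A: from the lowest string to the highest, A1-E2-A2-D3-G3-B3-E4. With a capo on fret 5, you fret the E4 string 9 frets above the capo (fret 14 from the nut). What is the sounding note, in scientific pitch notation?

The capo raises the open E4 by 5 semitones to A4; fretting 9 more gives E4 + 5 + 9 = E4 + 14 semitones = F#5.
(Also written Gb.)

F#5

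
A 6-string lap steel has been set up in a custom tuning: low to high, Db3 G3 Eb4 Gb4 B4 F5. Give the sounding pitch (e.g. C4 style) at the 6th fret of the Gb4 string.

Each fret is one semitone, so Gb4 + 6 = C5.

C5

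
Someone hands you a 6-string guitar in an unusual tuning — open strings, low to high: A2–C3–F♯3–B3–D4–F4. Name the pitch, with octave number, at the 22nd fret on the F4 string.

D♯6

The open F4 string plus 22 semitones: F–F#–G–G#–…–C#–D–D#.
The walk passes from B into C 2 times, so the octave number goes from 4 to 6.
(Equivalently spelled E♭6.)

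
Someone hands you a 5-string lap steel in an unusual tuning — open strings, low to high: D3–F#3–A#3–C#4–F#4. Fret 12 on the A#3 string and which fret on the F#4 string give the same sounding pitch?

A#3 at fret 12 is A#3 + 12 semitones = A#4.
The open F#4 string is 8 semitones above the open A#3, so the same pitch on the F#4 string lies at fret 12 − 8 = 4.

4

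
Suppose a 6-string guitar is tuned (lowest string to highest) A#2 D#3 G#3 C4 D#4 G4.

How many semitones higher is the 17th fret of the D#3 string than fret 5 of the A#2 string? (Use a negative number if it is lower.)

D#3 at fret 17 → G#4 (MIDI 68); A#2 at fret 5 → D#3 (MIDI 51).
68 − 51 = 17, so the two pitches are 17 semitones apart.

17 semitones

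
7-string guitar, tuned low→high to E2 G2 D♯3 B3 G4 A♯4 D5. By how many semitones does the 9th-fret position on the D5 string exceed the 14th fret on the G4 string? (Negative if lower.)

2 semitones

D5 at fret 9 → B5 (MIDI 83); G4 at fret 14 → A5 (MIDI 81).
83 − 81 = 2, so the two pitches are 2 semitones apart.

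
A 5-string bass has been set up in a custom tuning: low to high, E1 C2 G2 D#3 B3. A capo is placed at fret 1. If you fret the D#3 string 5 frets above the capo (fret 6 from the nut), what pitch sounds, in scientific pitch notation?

A3

The capo raises the open D#3 by 1 semitone to E3; fretting 5 more gives D#3 + 1 + 5 = D#3 + 6 semitones = A3.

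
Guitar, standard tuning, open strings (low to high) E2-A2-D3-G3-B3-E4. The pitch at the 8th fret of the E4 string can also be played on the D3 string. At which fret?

Fret 8 on E4 is MIDI 64 + 8 = 72 (C5). On the D3 string (open MIDI 50), that pitch is 72 − 50 = fret 22.

22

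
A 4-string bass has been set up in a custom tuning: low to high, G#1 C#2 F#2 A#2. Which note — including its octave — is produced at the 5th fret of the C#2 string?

The open C#2 string plus 5 semitones: C#–D–D#–E–F–F#.
No B→C boundary is crossed, so the octave stays at 2.
(Equivalently spelled Gb2.)

F#2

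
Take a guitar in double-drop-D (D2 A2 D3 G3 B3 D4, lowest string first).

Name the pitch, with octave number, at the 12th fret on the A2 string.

A3

The open A2 string plus 12 semitones: A–A#–B–C–…–G–G#–A.
The walk passes from B into C once, so the octave number goes from 2 to 3.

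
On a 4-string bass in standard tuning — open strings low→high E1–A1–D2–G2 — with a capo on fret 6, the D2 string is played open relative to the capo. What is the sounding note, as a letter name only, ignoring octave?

The capo raises the open D2 by 6 semitones to G#2; fretting 0 more gives D2 + 6 + 0 = D2 + 6 semitones, landing on G#.
(Also written Ab.)

G#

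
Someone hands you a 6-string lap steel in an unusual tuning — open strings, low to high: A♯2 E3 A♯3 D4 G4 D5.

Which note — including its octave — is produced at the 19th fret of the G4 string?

D6

Each fret is one semitone, so G4 + 19 = D6.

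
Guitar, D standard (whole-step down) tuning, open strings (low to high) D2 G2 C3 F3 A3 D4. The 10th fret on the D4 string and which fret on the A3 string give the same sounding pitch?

15

D4 at fret 10 is D4 + 10 semitones = C5.
The open A3 string is 5 semitones below the open D4, so the same pitch on the A3 string lies at fret 10 + 5 = 15.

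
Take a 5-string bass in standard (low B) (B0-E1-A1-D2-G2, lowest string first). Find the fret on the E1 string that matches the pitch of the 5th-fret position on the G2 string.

G2 at fret 5 is G2 + 5 semitones = C3.
The open E1 string is 15 semitones below the open G2, so the same pitch on the E1 string lies at fret 5 + 15 = 20.

20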